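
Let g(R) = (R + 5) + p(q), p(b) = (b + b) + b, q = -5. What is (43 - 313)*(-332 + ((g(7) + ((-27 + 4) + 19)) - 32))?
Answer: 100170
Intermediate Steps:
p(b) = 3*b (p(b) = 2*b + b = 3*b)
g(R) = -10 + R (g(R) = (R + 5) + 3*(-5) = (5 + R) - 15 = -10 + R)
(43 - 313)*(-332 + ((g(7) + ((-27 + 4) + 19)) - 32)) = (43 - 313)*(-332 + (((-10 + 7) + ((-27 + 4) + 19)) - 32)) = -270*(-332 + ((-3 + (-23 + 19)) - 32)) = -270*(-332 + ((-3 - 4) - 32)) = -270*(-332 + (-7 - 32)) = -270*(-332 - 39) = -270*(-371) = 100170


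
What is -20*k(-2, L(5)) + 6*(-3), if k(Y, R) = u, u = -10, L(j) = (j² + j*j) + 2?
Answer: 182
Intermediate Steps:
L(j) = 2 + 2*j² (L(j) = (j² + j²) + 2 = 2*j² + 2 = 2 + 2*j²)
k(Y, R) = -10
-20*k(-2, L(5)) + 6*(-3) = -20*(-10) + 6*(-3) = 200 - 18 = 182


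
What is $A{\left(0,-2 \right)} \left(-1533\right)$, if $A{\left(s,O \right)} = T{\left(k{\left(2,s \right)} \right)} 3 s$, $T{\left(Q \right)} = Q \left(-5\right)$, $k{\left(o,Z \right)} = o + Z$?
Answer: $0$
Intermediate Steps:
$k{\left(o,Z \right)} = Z + o$
$T{\left(Q \right)} = - 5 Q$
$A{\left(s,O \right)} = 3 s \left(-10 - 5 s\right)$ ($A{\left(s,O \right)} = - 5 \left(s + 2\right) 3 s = - 5 \left(2 + s\right) 3 s = \left(-10 - 5 s\right) 3 s = 3 s \left(-10 - 5 s\right)$)
$A{\left(0,-2 \right)} \left(-1533\right) = 15 \cdot 0 \left(-2 - 0\right) \left(-1533\right) = 15 \cdot 0 \left(-2 + 0\right) \left(-1533\right) = 15 \cdot 0 \left(-2\right) \left(-1533\right) = 0 \left(-1533\right) = 0$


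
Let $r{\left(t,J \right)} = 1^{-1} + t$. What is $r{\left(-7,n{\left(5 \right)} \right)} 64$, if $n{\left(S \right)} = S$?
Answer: $-384$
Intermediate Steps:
$r{\left(t,J \right)} = 1 + t$
$r{\left(-7,n{\left(5 \right)} \right)} 64 = \left(1 - 7\right) 64 = \left(-6\right) 64 = -384$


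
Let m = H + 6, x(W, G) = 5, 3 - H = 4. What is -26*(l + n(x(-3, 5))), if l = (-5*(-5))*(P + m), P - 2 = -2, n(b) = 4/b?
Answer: -16354/5 ≈ -3270.8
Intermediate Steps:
H = -1 (H = 3 - 1*4 = 3 - 4 = -1)
P = 0 (P = 2 - 2 = 0)
m = 5 (m = -1 + 6 = 5)
l = 125 (l = (-5*(-5))*(0 + 5) = 25*5 = 125)
-26*(l + n(x(-3, 5))) = -26*(125 + 4/5) = -26*(125 + 4*(⅕)) = -26*(125 + ⅘) = -26*629/5 = -16354/5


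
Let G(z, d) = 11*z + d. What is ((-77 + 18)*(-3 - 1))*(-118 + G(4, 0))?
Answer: -17464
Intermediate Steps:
G(z, d) = d + 11*z
((-77 + 18)*(-3 - 1))*(-118 + G(4, 0)) = ((-77 + 18)*(-3 - 1))*(-118 + (0 + 11*4)) = (-59*(-4))*(-118 + (0 + 44)) = 236*(-118 + 44) = 236*(-74) = -17464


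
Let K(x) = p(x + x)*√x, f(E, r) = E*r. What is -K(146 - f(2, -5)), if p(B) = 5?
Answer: -10*√39 ≈ -62.450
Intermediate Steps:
K(x) = 5*√x
-K(146 - f(2, -5)) = -5*√(146 - 2*(-5)) = -5*√(146 - 1*(-10)) = -5*√(146 + 10) = -5*√156 = -5*2*√39 = -10*√39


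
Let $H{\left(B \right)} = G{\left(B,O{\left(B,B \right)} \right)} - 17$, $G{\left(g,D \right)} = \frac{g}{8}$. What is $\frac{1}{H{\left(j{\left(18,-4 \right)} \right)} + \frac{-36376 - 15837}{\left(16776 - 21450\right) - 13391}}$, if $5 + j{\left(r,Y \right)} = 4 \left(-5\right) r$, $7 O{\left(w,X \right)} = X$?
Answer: $- \frac{144520}{8632861} \approx -0.016741$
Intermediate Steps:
$O{\left(w,X \right)} = \frac{X}{7}$
$j{\left(r,Y \right)} = -5 - 20 r$ ($j{\left(r,Y \right)} = -5 + 4 \left(-5\right) r = -5 - 20 r$)
$G{\left(g,D \right)} = \frac{g}{8}$ ($G{\left(g,D \right)} = g \frac{1}{8} = \frac{g}{8}$)
$H{\left(B \right)} = -17 + \frac{B}{8}$ ($H{\left(B \right)} = \frac{B}{8} - 17 = -17 + \frac{B}{8}$)
$\frac{1}{H{\left(j{\left(18,-4 \right)} \right)} + \frac{-36376 - 15837}{\left(16776 - 21450\right) - 13391}} = \frac{1}{\left(-17 + \frac{-5 - 360}{8}\right) + \frac{-36376 - 15837}{\left(16776 - 21450\right) - 13391}} = \frac{1}{\left(-17 + \frac{-5 - 360}{8}\right) - \frac{52213}{\left(16776 - 21450\right) - 13391}} = \frac{1}{\left(-17 + \frac{1}{8} \left(-365\right)\right) - \frac{52213}{-4674 - 13391}} = \frac{1}{\left(-17 - \frac{365}{8}\right) - \frac{52213}{-18065}} = \frac{1}{- \frac{501}{8} - - \frac{52213}{18065}} = \frac{1}{- \frac{501}{8} + \frac{52213}{18065}} = \frac{1}{- \frac{8632861}{144520}} = - \frac{144520}{8632861}$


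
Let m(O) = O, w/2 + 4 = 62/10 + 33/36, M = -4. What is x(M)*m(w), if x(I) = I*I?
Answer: 1496/15 ≈ 99.733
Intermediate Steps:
x(I) = I²
w = 187/30 (w = -8 + 2*(62/10 + 33/36) = -8 + 2*(62*(⅒) + 33*(1/36)) = -8 + 2*(31/5 + 11/12) = -8 + 2*(427/60) = -8 + 427/30 = 187/30 ≈ 6.2333)
x(M)*m(w) = (-4)²*(187/30) = 16*(187/30) = 1496/15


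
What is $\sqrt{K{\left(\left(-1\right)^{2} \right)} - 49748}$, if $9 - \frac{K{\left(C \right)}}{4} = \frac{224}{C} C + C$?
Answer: $2 i \sqrt{12653} \approx 224.97 i$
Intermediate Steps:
$K{\left(C \right)} = -860 - 4 C$ ($K{\left(C \right)} = 36 - 4 \left(\frac{224}{C} C + C\right) = 36 - 4 \left(224 + C\right) = 36 - \left(896 + 4 C\right) = -860 - 4 C$)
$\sqrt{K{\left(\left(-1\right)^{2} \right)} - 49748} = \sqrt{\left(-860 - 4 \left(-1\right)^{2}\right) - 49748} = \sqrt{\left(-860 - 4\right) - 49748} = \sqrt{-864 - 49748} = \sqrt{-50612} = 2 i \sqrt{12653}$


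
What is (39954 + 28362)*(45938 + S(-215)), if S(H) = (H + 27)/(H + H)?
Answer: 674741009424/215 ≈ 3.1383e+9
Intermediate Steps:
S(H) = (27 + H)/(2*H) (S(H) = (27 + H)/((2*H)) = (27 + H)*(1/(2*H)) = (27 + H)/(2*H))
(39954 + 28362)*(45938 + S(-215)) = (39954 + 28362)*(45938 + (1/2)*(27 - 215)/(-215)) = 68316*(45938 + (1/2)*(-1/215)*(-188)) = 68316*(45938 + 94/215) = 68316*(9876764/215) = 674741009424/215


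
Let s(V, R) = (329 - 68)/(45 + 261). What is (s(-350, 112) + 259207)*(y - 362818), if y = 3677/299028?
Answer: -318717920731648403/3388984 ≈ -9.4045e+10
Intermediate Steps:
y = 3677/299028 (y = 3677*(1/299028) = 3677/299028 ≈ 0.012297)
s(V, R) = 29/34 (s(V, R) = 261/306 = 261*(1/306) = 29/34)
(s(-350, 112) + 259207)*(y - 362818) = (29/34 + 259207)*(3677/299028 - 362818) = (8813067/34)*(-108492737227/299028) = -318717920731648403/3388984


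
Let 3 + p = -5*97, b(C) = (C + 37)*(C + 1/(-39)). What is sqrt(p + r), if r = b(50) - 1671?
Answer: sqrt(369902)/13 ≈ 46.784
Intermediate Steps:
b(C) = (37 + C)*(-1/39 + C) (b(C) = (37 + C)*(C - 1/39) = (37 + C)*(-1/39 + C))
r = 34798/13 (r = (-37/39 + 50**2 + (1442/39)*50) - 1671 = (-37/39 + 2500 + 72100/39) - 1671 = 56521/13 - 1671 = 34798/13 ≈ 2676.8)
p = -488 (p = -3 - 5*97 = -3 - 485 = -488)
sqrt(p + r) = sqrt(-488 + 34798/13) = sqrt(28454/13) = sqrt(369902)/13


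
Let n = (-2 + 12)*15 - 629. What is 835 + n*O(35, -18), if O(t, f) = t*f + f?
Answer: 311227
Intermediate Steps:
O(t, f) = f + f*t (O(t, f) = f*t + f = f + f*t)
n = -479 (n = 10*15 - 629 = 150 - 629 = -479)
835 + n*O(35, -18) = 835 - (-8622)*(1 + 35) = 835 - (-8622)*36 = 835 - 479*(-648) = 835 + 310392 = 311227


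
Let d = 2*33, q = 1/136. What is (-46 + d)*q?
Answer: 5/34 ≈ 0.14706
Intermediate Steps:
q = 1/136 ≈ 0.0073529
d = 66
(-46 + d)*q = (-46 + 66)*(1/136) = 20*(1/136) = 5/34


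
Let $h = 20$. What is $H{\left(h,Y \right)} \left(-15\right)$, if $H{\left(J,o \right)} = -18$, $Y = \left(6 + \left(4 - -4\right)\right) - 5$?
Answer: $270$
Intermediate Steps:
$Y = 9$ ($Y = \left(6 + \left(4 + 4\right)\right) - 5 = \left(6 + 8\right) - 5 = 14 - 5 = 9$)
$H{\left(h,Y \right)} \left(-15\right) = \left(-18\right) \left(-15\right) = 270$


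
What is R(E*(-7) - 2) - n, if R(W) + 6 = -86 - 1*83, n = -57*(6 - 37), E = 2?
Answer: -1942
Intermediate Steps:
n = 1767 (n = -57*(-31) = 1767)
R(W) = -175 (R(W) = -6 + (-86 - 1*83) = -6 + (-86 - 83) = -6 - 169 = -175)
R(E*(-7) - 2) - n = -175 - 1*1767 = -175 - 1767 = -1942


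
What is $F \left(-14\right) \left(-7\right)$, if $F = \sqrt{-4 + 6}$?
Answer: $98 \sqrt{2} \approx 138.59$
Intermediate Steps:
$F = \sqrt{2} \approx 1.4142$
$F \left(-14\right) \left(-7\right) = \sqrt{2} \left(-14\right) \left(-7\right) = - 14 \sqrt{2} \left(-7\right) = 98 \sqrt{2}$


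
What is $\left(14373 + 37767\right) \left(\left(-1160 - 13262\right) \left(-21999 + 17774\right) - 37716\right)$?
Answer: $3175077500760$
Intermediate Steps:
$\left(14373 + 37767\right) \left(\left(-1160 - 13262\right) \left(-21999 + 17774\right) - 37716\right) = 52140 \left(\left(-14422\right) \left(-4225\right) - 37716\right) = 52140 \left(60932950 - 37716\right) = 52140 \cdot 60895234 = 3175077500760$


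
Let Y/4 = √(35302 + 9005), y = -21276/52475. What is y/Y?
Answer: -591*√547/28703825 ≈ -0.00048155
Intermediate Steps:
y = -21276/52475 (y = -21276*1/52475 = -21276/52475 ≈ -0.40545)
Y = 36*√547 (Y = 4*√(35302 + 9005) = 4*√44307 = 4*(9*√547) = 36*√547 ≈ 841.97)
y/Y = -21276*√547/19692/52475 = -591*√547/28703825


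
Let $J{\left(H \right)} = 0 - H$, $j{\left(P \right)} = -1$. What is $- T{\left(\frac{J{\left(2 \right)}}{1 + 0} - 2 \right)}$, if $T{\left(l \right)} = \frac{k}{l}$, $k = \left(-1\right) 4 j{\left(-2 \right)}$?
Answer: $1$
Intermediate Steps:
$J{\left(H \right)} = - H$
$k = 4$ ($k = \left(-1\right) 4 \left(-1\right) = \left(-4\right) \left(-1\right) = 4$)
$T{\left(l \right)} = \frac{4}{l}$
$- T{\left(\frac{J{\left(2 \right)}}{1 + 0} - 2 \right)} = - \frac{4}{\frac{\left(-1\right) 2}{1 + 0} - 2} = - \frac{4}{- \frac{2}{1} - 2} = - \frac{4}{\left(-2\right) 1 - 2} = - \frac{4}{-2 - 2} = - \frac{4}{-4} = - \frac{4 \left(-1\right)}{4} = \left(-1\right) \left(-1\right) = 1$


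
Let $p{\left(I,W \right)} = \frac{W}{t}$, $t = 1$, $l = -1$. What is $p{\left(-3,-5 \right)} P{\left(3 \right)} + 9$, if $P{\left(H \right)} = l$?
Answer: $14$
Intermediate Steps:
$P{\left(H \right)} = -1$
$p{\left(I,W \right)} = W$ ($p{\left(I,W \right)} = \frac{W}{1} = W 1 = W$)
$p{\left(-3,-5 \right)} P{\left(3 \right)} + 9 = \left(-5\right) \left(-1\right) + 9 = 5 + 9 = 14$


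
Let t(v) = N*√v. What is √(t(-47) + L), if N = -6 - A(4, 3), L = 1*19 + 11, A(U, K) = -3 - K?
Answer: √30 ≈ 5.4772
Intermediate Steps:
L = 30 (L = 19 + 11 = 30)
N = 0 (N = -6 - (-3 - 1*3) = -6 - (-3 - 3) = -6 - 1*(-6) = -6 + 6 = 0)
t(v) = 0 (t(v) = 0*√v = 0)
√(t(-47) + L) = √(0 + 30) = √30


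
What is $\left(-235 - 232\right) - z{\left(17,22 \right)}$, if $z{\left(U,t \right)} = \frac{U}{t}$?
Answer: $- \frac{10291}{22} \approx -467.77$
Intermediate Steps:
$\left(-235 - 232\right) - z{\left(17,22 \right)} = \left(-235 - 232\right) - \frac{17}{22} = \left(-235 - 232\right) - 17 \cdot \frac{1}{22} = -467 - \frac{17}{22} = - \frac{10291}{22}$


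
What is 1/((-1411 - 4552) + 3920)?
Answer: -1/2043 ≈ -0.00048948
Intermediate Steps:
1/((-1411 - 4552) + 3920) = 1/(-5963 + 3920) = 1/(-2043) = -1/2043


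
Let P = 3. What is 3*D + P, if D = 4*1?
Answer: 15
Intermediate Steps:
D = 4
3*D + P = 3*4 + 3 = 12 + 3 = 15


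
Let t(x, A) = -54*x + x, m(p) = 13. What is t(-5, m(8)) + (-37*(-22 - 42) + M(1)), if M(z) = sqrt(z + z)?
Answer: 2633 + sqrt(2) ≈ 2634.4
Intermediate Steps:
M(z) = sqrt(2)*sqrt(z) (M(z) = sqrt(2*z) = sqrt(2)*sqrt(z))
t(x, A) = -53*x
t(-5, m(8)) + (-37*(-22 - 42) + M(1)) = -53*(-5) + (-37*(-22 - 42) + sqrt(2)*sqrt(1)) = 265 + (-37*(-64) + sqrt(2)*1) = 265 + (2368 + sqrt(2)) = 2633 + sqrt(2)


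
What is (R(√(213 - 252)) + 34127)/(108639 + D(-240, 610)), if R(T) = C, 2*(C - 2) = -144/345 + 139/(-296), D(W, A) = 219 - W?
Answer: 774490709/2475797280 ≈ 0.31282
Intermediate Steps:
C = 105967/68080 (C = 2 + (-144/345 + 139/(-296))/2 = 2 + (-144*1/345 + 139*(-1/296))/2 = 2 + (-48/115 - 139/296)/2 = 2 + (½)*(-30193/34040) = 2 - 30193/68080 = 105967/68080 ≈ 1.5565)
R(T) = 105967/68080
(R(√(213 - 252)) + 34127)/(108639 + D(-240, 610)) = (105967/68080 + 34127)/(108639 + (219 - 1*(-240))) = 2323472127/(68080*(108639 + (219 + 240))) = 2323472127/(68080*(108639 + 459)) = (2323472127/68080)/109098 = (2323472127/68080)*(1/109098) = 774490709/2475797280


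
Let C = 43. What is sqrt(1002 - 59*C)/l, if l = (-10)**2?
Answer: I*sqrt(1535)/100 ≈ 0.39179*I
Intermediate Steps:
l = 100
sqrt(1002 - 59*C)/l = sqrt(1002 - 59*43)/100 = sqrt(1002 - 2537)*(1/100) = sqrt(-1535)*(1/100) = (I*sqrt(1535))*(1/100) = I*sqrt(1535)/100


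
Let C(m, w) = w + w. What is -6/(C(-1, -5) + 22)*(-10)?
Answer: 5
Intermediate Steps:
C(m, w) = 2*w
-6/(C(-1, -5) + 22)*(-10) = -6/(2*(-5) + 22)*(-10) = -6/(-10 + 22)*(-10) = -6/12*(-10) = -6*1/12*(-10) = -1/2*(-10) = 5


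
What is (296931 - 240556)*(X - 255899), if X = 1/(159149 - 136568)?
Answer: -325760418552250/22581 ≈ -1.4426e+10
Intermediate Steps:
X = 1/22581 ≈ 4.4285e-5
(296931 - 240556)*(X - 255899) = (296931 - 240556)*(1/22581 - 255899) = 56375*(-5778455318/22581) = -325760418552250/22581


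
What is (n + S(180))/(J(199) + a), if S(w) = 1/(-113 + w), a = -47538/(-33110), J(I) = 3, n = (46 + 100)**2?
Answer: 23643404015/4920078 ≈ 4805.5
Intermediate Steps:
n = 21316 (n = 146**2 = 21316)
a = 23769/16555 (a = -47538*(-1/33110) = 23769/16555 ≈ 1.4358)
(n + S(180))/(J(199) + a) = (21316 + 1/(-113 + 180))/(3 + 23769/16555) = (21316 + 1/67)/(73434/16555) = (21316 + 1/67)*(16555/73434) = (1428173/67)*(16555/73434) = 23643404015/4920078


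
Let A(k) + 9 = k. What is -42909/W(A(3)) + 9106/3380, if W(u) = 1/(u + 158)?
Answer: -11022459367/1690 ≈ -6.5222e+6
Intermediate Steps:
A(k) = -9 + k
W(u) = 1/(158 + u)
-42909/W(A(3)) + 9106/3380 = -42909/(1/(158 + (-9 + 3))) + 9106/3380 = -42909/(1/(158 - 6)) + 9106*(1/3380) = -42909/(1/152) + 4553/1690 = -42909/1/152 + 4553/1690 = -42909*152 + 4553/1690 = -6522168 + 4553/1690 = -11022459367/1690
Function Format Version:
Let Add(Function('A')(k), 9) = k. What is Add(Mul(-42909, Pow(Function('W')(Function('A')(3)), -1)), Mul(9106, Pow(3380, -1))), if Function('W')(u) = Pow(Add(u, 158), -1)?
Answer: Rational(-11022459367, 1690) ≈ -6.5222e+6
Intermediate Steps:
Function('A')(k) = Add(-9, k)
Function('W')(u) = Pow(Add(158, u), -1)
Add(Mul(-42909, Pow(Function('W')(Function('A')(3)), -1)), Mul(9106, Pow(3380, -1))) = Add(Mul(-42909, Pow(Pow(Add(158, Add(-9, 3)), -1), -1)), Mul(9106, Pow(3380, -1))) = Add(Mul(-42909, Pow(Pow(Add(158, -6), -1), -1)), Mul(9106, Rational(1, 3380))) = Add(Mul(-42909, Pow(Pow(152, -1), -1)), Rational(4553, 1690)) = Add(Mul(-42909, Pow(Rational(1, 152), -1)), Rational(4553, 1690)) = Add(Mul(-42909, 152), Rational(4553, 1690)) = Add(-6522168, Rational(4553, 1690)) = Rational(-11022459367, 1690)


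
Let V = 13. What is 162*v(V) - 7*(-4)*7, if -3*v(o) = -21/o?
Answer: 3682/13 ≈ 283.23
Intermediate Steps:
v(o) = 7/o (v(o) = -(-7)/o = 7/o)
162*v(V) - 7*(-4)*7 = 162*(7/13) - 7*(-4)*7 = 162*(7*(1/13)) + 28*7 = 162*(7/13) + 196 = 1134/13 + 196 = 3682/13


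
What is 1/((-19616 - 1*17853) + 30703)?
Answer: -1/6766 ≈ -0.00014780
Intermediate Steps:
1/((-19616 - 1*17853) + 30703) = 1/((-19616 - 17853) + 30703) = 1/(-37469 + 30703) = 1/(-6766) = -1/6766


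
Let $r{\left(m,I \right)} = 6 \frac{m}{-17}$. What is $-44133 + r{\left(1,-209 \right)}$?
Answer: $- \frac{750267}{17} \approx -44133.0$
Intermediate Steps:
$r{\left(m,I \right)} = - \frac{6 m}{17}$ ($r{\left(m,I \right)} = 6 m \left(- \frac{1}{17}\right) = 6 \left(- \frac{m}{17}\right) = - \frac{6 m}{17}$)
$-44133 + r{\left(1,-209 \right)} = -44133 - \frac{6}{17} = - \frac{750267}{17}$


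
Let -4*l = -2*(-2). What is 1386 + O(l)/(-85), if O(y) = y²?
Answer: 117809/85 ≈ 1386.0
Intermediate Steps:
l = -1 (l = -(-1)*(-2)/2 = -¼*4 = -1)
1386 + O(l)/(-85) = 1386 + (-1)²/(-85) = 1386 + 1*(-1/85) = 1386 - 1/85 = 117809/85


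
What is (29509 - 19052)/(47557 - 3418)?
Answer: 10457/44139 ≈ 0.23691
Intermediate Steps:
(29509 - 19052)/(47557 - 3418) = 10457/44139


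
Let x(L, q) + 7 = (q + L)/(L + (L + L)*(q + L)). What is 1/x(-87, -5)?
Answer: -15921/111539 ≈ -0.14274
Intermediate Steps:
x(L, q) = -7 + (L + q)/(L + 2*L*(L + q)) (x(L, q) = -7 + (q + L)/(L + (L + L)*(q + L)) = -7 + (L + q)/(L + (2*L)*(L + q)) = -7 + (L + q)/(L + 2*L*(L + q)))
1/x(-87, -5) = 1/((-5 - 14*(-87)² - 6*(-87) - 14*(-87)*(-5))/((-87)*(1 + 2*(-87) + 2*(-5)))) = 1/(-(-5 - 14*7569 + 522 - 6090)/(87*(1 - 174 - 10))) = 1/(-1/87*(-5 - 105966 + 522 - 6090)/(-183)) = 1/(-1/87*(-1/183)*(-111539)) = 1/(-111539/15921) = -15921/111539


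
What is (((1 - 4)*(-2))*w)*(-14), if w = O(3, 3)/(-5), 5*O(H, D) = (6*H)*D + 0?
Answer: 4536/25 ≈ 181.44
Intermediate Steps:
O(H, D) = 6*D*H/5 (O(H, D) = ((6*H)*D + 0)/5 = (6*D*H + 0)/5 = (6*D*H)/5 = 6*D*H/5)
w = -54/25 (w = ((6/5)*3*3)/(-5) = (54/5)*(-⅕) = -54/25 ≈ -2.1600)
(((1 - 4)*(-2))*w)*(-14) = (((1 - 4)*(-2))*(-54/25))*(-14) = (-3*(-2)*(-54/25))*(-14) = (6*(-54/25))*(-14) = -324/25*(-14) = 4536/25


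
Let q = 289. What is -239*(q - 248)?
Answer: -9799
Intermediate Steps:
-239*(q - 248) = -239*(289 - 248) = -239*41 = -9799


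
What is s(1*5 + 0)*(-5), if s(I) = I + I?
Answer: -50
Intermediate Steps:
s(I) = 2*I
s(1*5 + 0)*(-5) = (2*(1*5 + 0))*(-5) = (2*(5 + 0))*(-5) = (2*5)*(-5) = 10*(-5) = -50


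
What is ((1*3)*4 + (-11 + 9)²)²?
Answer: 256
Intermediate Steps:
((1*3)*4 + (-11 + 9)²)² = (3*4 + (-2)²)² = (12 + 4)² = 16² = 256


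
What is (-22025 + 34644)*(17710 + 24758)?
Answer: 535903692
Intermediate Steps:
(-22025 + 34644)*(17710 + 24758) = 12619*42468 = 535903692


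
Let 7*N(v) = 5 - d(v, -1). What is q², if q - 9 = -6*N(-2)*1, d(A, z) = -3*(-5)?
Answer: 15129/49 ≈ 308.75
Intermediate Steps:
d(A, z) = 15
N(v) = -10/7 (N(v) = (5 - 1*15)/7 = (5 - 15)/7 = (⅐)*(-10) = -10/7)
q = 123/7 (q = 9 - 6*(-10/7)*1 = 9 + (60/7)*1 = 9 + 60/7 = 123/7 ≈ 17.571)
q² = (123/7)² = 15129/49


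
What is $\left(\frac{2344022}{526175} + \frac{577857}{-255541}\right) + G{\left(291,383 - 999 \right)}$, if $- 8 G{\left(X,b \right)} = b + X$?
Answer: $\frac{3542983568907}{82744175800} \approx 42.819$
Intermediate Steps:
$G{\left(X,b \right)} = - \frac{X}{8} - \frac{b}{8}$ ($G{\left(X,b \right)} = - \frac{b + X}{8} = - \frac{X + b}{8} = - \frac{X}{8} - \frac{b}{8}$)
$\left(\frac{2344022}{526175} + \frac{577857}{-255541}\right) + G{\left(291,383 - 999 \right)} = \left(\frac{2344022}{526175} + \frac{577857}{-255541}\right) - \left(\frac{291}{8} + \frac{383 - 999}{8}\right) = \left(2344022 \cdot \frac{1}{526175} + 577857 \left(- \frac{1}{255541}\right)\right) - \left(\frac{291}{8} + \frac{383 - 999}{8}\right) = \left(\frac{2344022}{526175} - \frac{577857}{255541}\right) - - \frac{325}{8} = \frac{22687678379}{10343021975} + \left(- \frac{291}{8} + 77\right) = \frac{22687678379}{10343021975} + \frac{325}{8} = \frac{3542983568907}{82744175800}$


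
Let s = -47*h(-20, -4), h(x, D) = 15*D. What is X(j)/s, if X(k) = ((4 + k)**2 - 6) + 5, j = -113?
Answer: 198/47 ≈ 4.2128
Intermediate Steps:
X(k) = -1 + (4 + k)**2 (X(k) = (-6 + (4 + k)**2) + 5 = -1 + (4 + k)**2)
s = 2820 (s = -705*(-4) = -47*(-60) = 2820)
X(j)/s = (-1 + (4 - 113)**2)/2820 = (-1 + (-109)**2)*(1/2820) = (-1 + 11881)*(1/2820) = 11880*(1/2820) = 198/47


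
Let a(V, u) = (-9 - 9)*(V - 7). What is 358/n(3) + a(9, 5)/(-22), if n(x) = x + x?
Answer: 2023/33 ≈ 61.303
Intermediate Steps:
a(V, u) = 126 - 18*V (a(V, u) = -18*(-7 + V) = 126 - 18*V)
n(x) = 2*x
358/n(3) + a(9, 5)/(-22) = 358/((2*3)) + (126 - 18*9)/(-22) = 358/6 + (126 - 162)*(-1/22) = 358*(⅙) - 36*(-1/22) = 179/3 + 18/11 = 2023/33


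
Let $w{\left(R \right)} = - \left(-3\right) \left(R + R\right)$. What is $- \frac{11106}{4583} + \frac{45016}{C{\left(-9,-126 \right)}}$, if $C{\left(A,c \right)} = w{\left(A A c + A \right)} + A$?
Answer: $- \frac{887095022}{280933317} \approx -3.1577$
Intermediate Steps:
$w{\left(R \right)} = 6 R$ ($w{\left(R \right)} = - \left(-3\right) 2 R = - \left(-6\right) R = 6 R$)
$C{\left(A,c \right)} = 7 A + 6 c A^{2}$ ($C{\left(A,c \right)} = 6 \left(A A c + A\right) + A = 6 \left(A^{2} c + A\right) + A = 6 \left(c A^{2} + A\right) + A = 6 \left(A + c A^{2}\right) + A = \left(6 A + 6 c A^{2}\right) + A = 7 A + 6 c A^{2}$)
$- \frac{11106}{4583} + \frac{45016}{C{\left(-9,-126 \right)}} = - \frac{11106}{4583} + \frac{45016}{\left(-9\right) \left(7 + 6 \left(-9\right) \left(-126\right)\right)} = \left(-11106\right) \frac{1}{4583} + \frac{45016}{\left(-9\right) \left(7 + 6804\right)} = - \frac{11106}{4583} + \frac{45016}{\left(-9\right) 6811} = - \frac{11106}{4583} + \frac{45016}{-61299} = - \frac{11106}{4583} + 45016 \left(- \frac{1}{61299}\right) = - \frac{11106}{4583} - \frac{45016}{61299} = - \frac{887095022}{280933317}$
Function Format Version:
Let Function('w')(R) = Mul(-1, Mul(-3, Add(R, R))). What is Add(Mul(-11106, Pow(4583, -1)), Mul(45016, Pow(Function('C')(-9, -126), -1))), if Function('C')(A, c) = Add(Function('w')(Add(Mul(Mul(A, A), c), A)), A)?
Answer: Rational(-887095022, 280933317) ≈ -3.1577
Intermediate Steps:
Function('w')(R) = Mul(6, R) (Function('w')(R) = Mul(-1, Mul(-3, Mul(2, R))) = Mul(-1, Mul(-6, R)) = Mul(6, R))
Function('C')(A, c) = Add(Mul(7, A), Mul(6, c, Pow(A, 2))) (Function('C')(A, c) = Add(Mul(6, Add(Mul(Mul(A, A), c), A)), A) = Add(Mul(6, Add(Mul(Pow(A, 2), c), A)), A) = Add(Mul(6, Add(Mul(c, Pow(A, 2)), A)), A) = Add(Mul(6, Add(A, Mul(c, Pow(A, 2)))), A) = Add(Add(Mul(6, A), Mul(6, c, Pow(A, 2))), A) = Add(Mul(7, A), Mul(6, c, Pow(A, 2))))
Add(Mul(-11106, Pow(4583, -1)), Mul(45016, Pow(Function('C')(-9, -126), -1))) = Add(Mul(-11106, Pow(4583, -1)), Mul(45016, Pow(Mul(-9, Add(7, Mul(6, -9, -126))), -1))) = Add(Mul(-11106, Rational(1, 4583)), Mul(45016, Pow(Mul(-9, Add(7, 6804)), -1))) = Add(Rational(-11106, 4583), Mul(45016, Pow(Mul(-9, 6811), -1))) = Add(Rational(-11106, 4583), Mul(45016, Pow(-61299, -1))) = Add(Rational(-11106, 4583), Mul(45016, Rational(-1, 61299))) = Add(Rational(-11106, 4583), Rational(-45016, 61299)) = Rational(-887095022, 280933317)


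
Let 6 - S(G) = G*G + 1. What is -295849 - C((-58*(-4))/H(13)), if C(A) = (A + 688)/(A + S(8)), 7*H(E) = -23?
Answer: -881911669/2981 ≈ -2.9584e+5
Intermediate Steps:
H(E) = -23/7 (H(E) = (1/7)*(-23) = -23/7)
S(G) = 5 - G**2 (S(G) = 6 - (G*G + 1) = 6 - (G**2 + 1) = 6 - (1 + G**2) = 6 + (-1 - G**2) = 5 - G**2)
C(A) = (688 + A)/(-59 + A) (C(A) = (A + 688)/(A + (5 - 1*8**2)) = (688 + A)/(A + (5 - 1*64)) = (688 + A)/(A + (5 - 64)) = (688 + A)/(A - 59) = (688 + A)/(-59 + A))
-295849 - C((-58*(-4))/H(13)) = -295849 - (688 + (-58*(-4))/(-23/7))/(-59 + (-58*(-4))/(-23/7)) = -295849 - (688 + 232*(-7/23))/(-59 + 232*(-7/23)) = -295849 - (688 - 1624/23)/(-59 - 1624/23) = -295849 - 14200/((-2981/23)*23) = -295849 - (-23)*14200/(2981*23) = -295849 - 1*(-14200/2981) = -295849 + 14200/2981 = -881911669/2981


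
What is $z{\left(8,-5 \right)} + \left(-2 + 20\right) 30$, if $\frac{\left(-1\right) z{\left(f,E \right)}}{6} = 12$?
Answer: $468$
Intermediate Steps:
$z{\left(f,E \right)} = -72$ ($z{\left(f,E \right)} = \left(-6\right) 12 = -72$)
$z{\left(8,-5 \right)} + \left(-2 + 20\right) 30 = -72 + \left(-2 + 20\right) 30 = -72 + 18 \cdot 30 = -72 + 540 = 468$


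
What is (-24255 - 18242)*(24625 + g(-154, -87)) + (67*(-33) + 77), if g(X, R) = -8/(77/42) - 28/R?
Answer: -1001327277967/957 ≈ -1.0463e+9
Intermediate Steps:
g(X, R) = -48/11 - 28/R (g(X, R) = -8/(77*(1/42)) - 28/R = -8/11/6 - 28/R = -8*6/11 - 28/R = -48/11 - 28/R)
(-24255 - 18242)*(24625 + g(-154, -87)) + (67*(-33) + 77) = (-24255 - 18242)*(24625 + (-48/11 - 28/(-87))) + (67*(-33) + 77) = -42497*(24625 + (-48/11 - 28*(-1/87))) + (-2211 + 77) = -42497*(24625 + (-48/11 + 28/87)) - 2134 = -42497*(24625 - 3868/957) - 2134 = -42497*23562257/957 - 2134 = -1001325235729/957 - 2134 = -1001327277967/957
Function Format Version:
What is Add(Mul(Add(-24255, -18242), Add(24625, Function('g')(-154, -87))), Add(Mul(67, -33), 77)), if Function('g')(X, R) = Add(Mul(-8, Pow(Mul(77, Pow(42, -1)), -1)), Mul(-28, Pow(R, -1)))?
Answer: Rational(-1001327277967, 957) ≈ -1.0463e+9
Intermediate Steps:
Function('g')(X, R) = Add(Rational(-48, 11), Mul(-28, Pow(R, -1))) (Function('g')(X, R) = Add(Mul(-8, Pow(Mul(77, Rational(1, 42)), -1)), Mul(-28, Pow(R, -1))) = Add(Mul(-8, Pow(Rational(11, 6), -1)), Mul(-28, Pow(R, -1))) = Add(Mul(-8, Rational(6, 11)), Mul(-28, Pow(R, -1))) = Add(Rational(-48, 11), Mul(-28, Pow(R, -1))))
Add(Mul(Add(-24255, -18242), Add(24625, Function('g')(-154, -87))), Add(Mul(67, -33), 77)) = Add(Mul(Add(-24255, -18242), Add(24625, Add(Rational(-48, 11), Mul(-28, Pow(-87, -1))))), Add(Mul(67, -33), 77)) = Add(Mul(-42497, Add(24625, Add(Rational(-48, 11), Mul(-28, Rational(-1, 87))))), Add(-2211, 77)) = Add(Mul(-42497, Add(24625, Add(Rational(-48, 11), Rational(28, 87)))), -2134) = Add(Mul(-42497, Add(24625, Rational(-3868, 957))), -2134) = Add(Mul(-42497, Rational(23562257, 957)), -2134) = Add(Rational(-1001325235729, 957), -2134) = Rational(-1001327277967, 957)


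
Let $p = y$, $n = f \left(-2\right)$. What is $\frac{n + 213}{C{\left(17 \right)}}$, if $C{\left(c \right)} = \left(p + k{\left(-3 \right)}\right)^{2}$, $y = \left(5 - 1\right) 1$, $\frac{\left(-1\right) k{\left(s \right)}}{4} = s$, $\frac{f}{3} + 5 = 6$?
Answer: $\frac{207}{256} \approx 0.80859$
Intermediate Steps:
$f = 3$ ($f = -15 + 3 \cdot 6 = -15 + 18 = 3$)
$n = -6$ ($n = 3 \left(-2\right) = -6$)
$k{\left(s \right)} = - 4 s$
$y = 4$ ($y = 4 \cdot 1 = 4$)
$p = 4$
$C{\left(c \right)} = 256$ ($C{\left(c \right)} = \left(4 - -12\right)^{2} = \left(4 + 12\right)^{2} = 16^{2} = 256$)
$\frac{n + 213}{C{\left(17 \right)}} = \frac{-6 + 213}{256} = 207 \cdot \frac{1}{256} = \frac{207}{256}$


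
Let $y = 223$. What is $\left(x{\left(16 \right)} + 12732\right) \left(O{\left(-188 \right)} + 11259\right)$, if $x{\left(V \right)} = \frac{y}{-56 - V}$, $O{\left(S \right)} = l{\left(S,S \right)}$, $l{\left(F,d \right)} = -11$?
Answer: $\frac{1288572286}{9} \approx 1.4317 \cdot 10^{8}$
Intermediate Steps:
$O{\left(S \right)} = -11$
$x{\left(V \right)} = \frac{223}{-56 - V}$
$\left(x{\left(16 \right)} + 12732\right) \left(O{\left(-188 \right)} + 11259\right) = \left(- \frac{223}{56 + 16} + 12732\right) \left(-11 + 11259\right) = \left(- \frac{223}{72} + 12732\right) 11248 = \frac{916481}{72} \cdot 11248 = \frac{1288572286}{9}$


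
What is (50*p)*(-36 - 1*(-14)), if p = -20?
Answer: 22000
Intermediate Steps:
(50*p)*(-36 - 1*(-14)) = (50*(-20))*(-36 - 1*(-14)) = -1000*(-36 + 14) = -1000*(-22) = 22000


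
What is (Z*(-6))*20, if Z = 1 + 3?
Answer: -480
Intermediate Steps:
Z = 4
(Z*(-6))*20 = (4*(-6))*20 = -24*20 = -480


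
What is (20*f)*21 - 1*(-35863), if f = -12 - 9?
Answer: 27043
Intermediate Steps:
f = -21
(20*f)*21 - 1*(-35863) = (20*(-21))*21 - 1*(-35863) = -420*21 + 35863 = -8820 + 35863 = 27043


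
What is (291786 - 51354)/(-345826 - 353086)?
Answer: -15027/43682 ≈ -0.34401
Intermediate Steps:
(291786 - 51354)/(-345826 - 353086) = 240432/(-698912) = 240432*(-1/698912) = -15027/43682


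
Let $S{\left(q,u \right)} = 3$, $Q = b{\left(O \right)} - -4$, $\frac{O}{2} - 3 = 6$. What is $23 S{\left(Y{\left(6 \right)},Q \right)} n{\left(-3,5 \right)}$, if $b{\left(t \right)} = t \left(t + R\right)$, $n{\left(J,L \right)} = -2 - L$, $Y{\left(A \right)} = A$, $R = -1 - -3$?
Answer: $-483$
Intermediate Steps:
$R = 2$ ($R = -1 + 3 = 2$)
$O = 18$ ($O = 6 + 2 \cdot 6 = 6 + 12 = 18$)
$b{\left(t \right)} = t \left(2 + t\right)$ ($b{\left(t \right)} = t \left(t + 2\right) = t \left(2 + t\right)$)
$Q = 364$ ($Q = 18 \left(2 + 18\right) - -4 = 18 \cdot 20 + 4 = 360 + 4 = 364$)
$23 S{\left(Y{\left(6 \right)},Q \right)} n{\left(-3,5 \right)} = 23 \cdot 3 \left(-2 - 5\right) = 69 \left(-2 - 5\right) = 69 \left(-7\right) = -483$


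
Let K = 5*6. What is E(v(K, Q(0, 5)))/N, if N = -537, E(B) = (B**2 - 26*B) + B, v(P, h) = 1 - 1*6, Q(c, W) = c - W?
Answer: -50/179 ≈ -0.27933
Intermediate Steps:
K = 30
v(P, h) = -5 (v(P, h) = 1 - 6 = -5)
E(B) = B**2 - 25*B
E(v(K, Q(0, 5)))/N = -5*(-25 - 5)/(-537) = -5*(-30)*(-1/537) = 150*(-1/537) = -50/179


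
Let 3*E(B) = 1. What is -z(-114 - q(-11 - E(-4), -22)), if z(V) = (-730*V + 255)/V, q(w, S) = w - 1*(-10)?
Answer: 247505/338 ≈ 732.26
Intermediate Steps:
E(B) = ⅓ (E(B) = (⅓)*1 = ⅓)
q(w, S) = 10 + w (q(w, S) = w + 10 = 10 + w)
z(V) = (255 - 730*V)/V
-z(-114 - q(-11 - E(-4), -22)) = -(-730 + 255/(-114 - (10 + (-11 - 1*⅓)))) = -(-730 + 255/(-114 - (10 + (-11 - ⅓)))) = -(-730 + 255/(-114 - (10 - 34/3))) = -(-730 + 255/(-114 - 1*(-4/3))) = -(-730 + 255/(-114 + 4/3)) = -(-730 + 255/(-338/3)) = -(-730 + 255*(-3/338)) = -(-730 - 765/338) = -1*(-247505/338) = 247505/338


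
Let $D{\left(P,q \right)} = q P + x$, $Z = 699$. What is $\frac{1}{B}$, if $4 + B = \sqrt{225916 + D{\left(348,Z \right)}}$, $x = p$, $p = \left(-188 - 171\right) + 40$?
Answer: $\frac{4}{468833} + \frac{\sqrt{468849}}{468833} \approx 0.001469$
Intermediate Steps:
$p = -319$ ($p = -359 + 40 = -319$)
$x = -319$
$D{\left(P,q \right)} = -319 + P q$ ($D{\left(P,q \right)} = q P - 319 = P q - 319 = -319 + P q$)
$B = -4 + \sqrt{468849}$ ($B = -4 + \sqrt{225916 + \left(-319 + 348 \cdot 699\right)} = -4 + \sqrt{225916 + \left(-319 + 243252\right)} = -4 + \sqrt{225916 + 242933} = -4 + \sqrt{468849} \approx 680.73$)
$\frac{1}{B} = \frac{1}{-4 + \sqrt{468849}}$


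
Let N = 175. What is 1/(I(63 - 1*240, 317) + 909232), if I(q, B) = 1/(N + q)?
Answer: 2/1818463 ≈ 1.0998e-6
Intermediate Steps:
I(q, B) = 1/(175 + q)
1/(I(63 - 1*240, 317) + 909232) = 1/(1/(175 + (63 - 1*240)) + 909232) = 1/(1/(175 + (63 - 240)) + 909232) = 1/(1/(175 - 177) + 909232) = 1/(1/(-2) + 909232) = 1/(-½ + 909232) = 1/(1818463/2) = 2/1818463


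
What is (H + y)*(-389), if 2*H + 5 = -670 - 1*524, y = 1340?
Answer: -576109/2 ≈ -2.8805e+5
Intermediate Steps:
H = -1199/2 (H = -5/2 + (-670 - 1*524)/2 = -5/2 + (-670 - 524)/2 = -5/2 + (½)*(-1194) = -5/2 - 597 = -1199/2 ≈ -599.50)
(H + y)*(-389) = (-1199/2 + 1340)*(-389) = (1481/2)*(-389) = -576109/2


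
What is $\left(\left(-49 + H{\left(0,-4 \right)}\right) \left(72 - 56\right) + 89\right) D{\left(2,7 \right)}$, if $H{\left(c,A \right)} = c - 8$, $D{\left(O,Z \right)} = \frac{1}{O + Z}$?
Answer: $- \frac{823}{9} \approx -91.444$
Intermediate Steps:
$H{\left(c,A \right)} = -8 + c$
$\left(\left(-49 + H{\left(0,-4 \right)}\right) \left(72 - 56\right) + 89\right) D{\left(2,7 \right)} = \frac{\left(-49 + \left(-8 + 0\right)\right) \left(72 - 56\right) + 89}{2 + 7} = \frac{\left(-49 - 8\right) 16 + 89}{9} = \left(\left(-57\right) 16 + 89\right) \frac{1}{9} = \left(-912 + 89\right) \frac{1}{9} = \left(-823\right) \frac{1}{9} = - \frac{823}{9}$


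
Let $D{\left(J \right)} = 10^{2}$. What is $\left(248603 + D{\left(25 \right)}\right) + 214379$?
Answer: $463082$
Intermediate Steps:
$D{\left(J \right)} = 100$
$\left(248603 + D{\left(25 \right)}\right) + 214379 = \left(248603 + 100\right) + 214379 = 248703 + 214379 = 463082$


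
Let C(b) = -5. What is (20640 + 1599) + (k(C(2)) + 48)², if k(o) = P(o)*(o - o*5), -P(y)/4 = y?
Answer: 222943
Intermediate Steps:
P(y) = -4*y
k(o) = 16*o² (k(o) = (-4*o)*(o - o*5) = (-4*o)*(o - 5*o) = (-4*o)*(-4*o) = 16*o²)
(20640 + 1599) + (k(C(2)) + 48)² = (20640 + 1599) + (16*(-5)² + 48)² = 22239 + (16*25 + 48)² = 22239 + (400 + 48)² = 22239 + 448² = 22239 + 200704 = 222943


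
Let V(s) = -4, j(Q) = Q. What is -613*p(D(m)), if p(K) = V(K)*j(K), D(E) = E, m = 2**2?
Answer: 9808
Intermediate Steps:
m = 4
p(K) = -4*K
-613*p(D(m)) = -(-2452)*4 = -613*(-16) = 9808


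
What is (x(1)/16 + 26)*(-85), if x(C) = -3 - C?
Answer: -8755/4 ≈ -2188.8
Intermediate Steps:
(x(1)/16 + 26)*(-85) = ((-3 - 1*1)/16 + 26)*(-85) = ((-3 - 1)*(1/16) + 26)*(-85) = (-4*1/16 + 26)*(-85) = (-¼ + 26)*(-85) = (103/4)*(-85) = -8755/4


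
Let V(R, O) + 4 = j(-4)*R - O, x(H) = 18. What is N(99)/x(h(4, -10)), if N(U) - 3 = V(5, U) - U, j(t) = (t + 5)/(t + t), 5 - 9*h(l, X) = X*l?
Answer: -1597/144 ≈ -11.090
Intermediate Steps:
h(l, X) = 5/9 - X*l/9
j(t) = (5 + t)/(2*t) (j(t) = (5 + t)/((2*t)) = (5 + t)*(1/(2*t)) = (5 + t)/(2*t))
V(R, O) = -4 - O - R/8 (V(R, O) = -4 + (((½)*(5 - 4)/(-4))*R - O) = -4 + (((½)*(-¼)*1)*R - O) = -4 + (-R/8 - O) = -4 + (-O - R/8) = -4 - O - R/8)
N(U) = -13/8 - 2*U (N(U) = 3 + ((-4 - U - ⅛*5) - U) = 3 + ((-4 - U - 5/8) - U) = 3 + ((-37/8 - U) - U) = 3 + (-37/8 - 2*U) = -13/8 - 2*U)
N(99)/x(h(4, -10)) = (-13/8 - 2*99)/18 = (-13/8 - 198)*(1/18) = -1597/8*1/18 = -1597/144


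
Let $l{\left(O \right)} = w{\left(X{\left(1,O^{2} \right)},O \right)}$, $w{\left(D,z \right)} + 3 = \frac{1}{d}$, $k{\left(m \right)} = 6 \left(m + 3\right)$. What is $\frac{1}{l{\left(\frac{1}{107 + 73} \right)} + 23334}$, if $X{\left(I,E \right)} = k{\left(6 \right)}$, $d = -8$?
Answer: $\frac{8}{186647} \approx 4.2862 \cdot 10^{-5}$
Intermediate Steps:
$k{\left(m \right)} = 18 + 6 m$ ($k{\left(m \right)} = 6 \left(3 + m\right) = 18 + 6 m$)
$X{\left(I,E \right)} = 54$ ($X{\left(I,E \right)} = 18 + 6 \cdot 6 = 18 + 36 = 54$)
$w{\left(D,z \right)} = - \frac{25}{8}$ ($w{\left(D,z \right)} = -3 + \frac{1}{-8} = -3 - \frac{1}{8} = - \frac{25}{8}$)
$l{\left(O \right)} = - \frac{25}{8}$
$\frac{1}{l{\left(\frac{1}{107 + 73} \right)} + 23334} = \frac{1}{- \frac{25}{8} + 23334} = \frac{1}{\frac{186647}{8}} = \frac{8}{186647}$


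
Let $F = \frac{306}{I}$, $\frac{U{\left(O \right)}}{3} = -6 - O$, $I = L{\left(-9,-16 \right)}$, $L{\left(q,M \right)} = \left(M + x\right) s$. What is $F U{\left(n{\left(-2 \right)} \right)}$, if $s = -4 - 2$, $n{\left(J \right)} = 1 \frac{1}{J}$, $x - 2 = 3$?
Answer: $- \frac{153}{2} \approx -76.5$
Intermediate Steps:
$x = 5$ ($x = 2 + 3 = 5$)
$n{\left(J \right)} = \frac{1}{J}$
$s = -6$ ($s = -4 - 2 = -6$)
$L{\left(q,M \right)} = -30 - 6 M$ ($L{\left(q,M \right)} = \left(M + 5\right) \left(-6\right) = \left(5 + M\right) \left(-6\right) = -30 - 6 M$)
$I = 66$ ($I = -30 - -96 = -30 + 96 = 66$)
$U{\left(O \right)} = -18 - 3 O$ ($U{\left(O \right)} = 3 \left(-6 - O\right) = -18 - 3 O$)
$F = \frac{51}{11}$ ($F = \frac{306}{66} = 306 \cdot \frac{1}{66} = \frac{51}{11} \approx 4.6364$)
$F U{\left(n{\left(-2 \right)} \right)} = \frac{51 \left(-18 - \frac{3}{-2}\right)}{11} = \frac{51 \left(-18 - - \frac{3}{2}\right)}{11} = \frac{51 \left(-18 + \frac{3}{2}\right)}{11} = \frac{51}{11} \left(- \frac{33}{2}\right) = - \frac{153}{2}$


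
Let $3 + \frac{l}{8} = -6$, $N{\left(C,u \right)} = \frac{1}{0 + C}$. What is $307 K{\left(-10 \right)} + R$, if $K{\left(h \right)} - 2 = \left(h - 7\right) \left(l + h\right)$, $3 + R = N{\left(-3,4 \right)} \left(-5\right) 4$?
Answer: $\frac{1285727}{3} \approx 4.2858 \cdot 10^{5}$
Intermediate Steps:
$N{\left(C,u \right)} = \frac{1}{C}$
$l = -72$ ($l = -24 + 8 \left(-6\right) = -24 - 48 = -72$)
$R = \frac{11}{3}$ ($R = -3 + \frac{1}{-3} \left(-5\right) 4 = -3 + \left(- \frac{1}{3}\right) \left(-5\right) 4 = -3 + \frac{5}{3} \cdot 4 = -3 + \frac{20}{3} = \frac{11}{3} \approx 3.6667$)
$K{\left(h \right)} = 2 + \left(-72 + h\right) \left(-7 + h\right)$ ($K{\left(h \right)} = 2 + \left(h - 7\right) \left(-72 + h\right) = 2 + \left(-7 + h\right) \left(-72 + h\right) = 2 + \left(-72 + h\right) \left(-7 + h\right)$)
$307 K{\left(-10 \right)} + R = 307 \left(506 + \left(-10\right)^{2} - -790\right) + \frac{11}{3} = 307 \left(506 + 100 + 790\right) + \frac{11}{3} = 307 \cdot 1396 + \frac{11}{3} = 428572 + \frac{11}{3} = \frac{1285727}{3}$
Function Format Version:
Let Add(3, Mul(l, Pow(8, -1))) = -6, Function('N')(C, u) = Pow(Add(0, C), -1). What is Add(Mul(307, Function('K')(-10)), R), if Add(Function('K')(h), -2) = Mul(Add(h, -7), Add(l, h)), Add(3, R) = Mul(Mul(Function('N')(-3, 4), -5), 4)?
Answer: Rational(1285727, 3) ≈ 4.2858e+5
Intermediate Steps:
Function('N')(C, u) = Pow(C, -1)
l = -72 (l = Add(-24, Mul(8, -6)) = Add(-24, -48) = -72)
R = Rational(11, 3) (R = Add(-3, Mul(Mul(Pow(-3, -1), -5), 4)) = Add(-3, Mul(Mul(Rational(-1, 3), -5), 4)) = Add(-3, Mul(Rational(5, 3), 4)) = Add(-3, Rational(20, 3)) = Rational(11, 3) ≈ 3.6667)
Function('K')(h) = Add(2, Mul(Add(-72, h), Add(-7, h))) (Function('K')(h) = Add(2, Mul(Add(h, -7), Add(-72, h))) = Add(2, Mul(Add(-7, h), Add(-72, h))) = Add(2, Mul(Add(-72, h), Add(-7, h))))
Add(Mul(307, Function('K')(-10)), R) = Add(Mul(307, Add(506, Pow(-10, 2), Mul(-79, -10))), Rational(11, 3)) = Add(Mul(307, Add(506, 100, 790)), Rational(11, 3)) = Add(Mul(307, 1396), Rational(11, 3)) = Add(428572, Rational(11, 3)) = Rational(1285727, 3)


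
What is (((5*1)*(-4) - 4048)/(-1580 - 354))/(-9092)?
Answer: -1017/4395982 ≈ -0.00023135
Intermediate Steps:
(((5*1)*(-4) - 4048)/(-1580 - 354))/(-9092) = ((5*(-4) - 4048)/(-1934))*(-1/9092) = ((-20 - 4048)*(-1/1934))*(-1/9092) = -4068*(-1/1934)*(-1/9092) = (2034/967)*(-1/9092) = -1017/4395982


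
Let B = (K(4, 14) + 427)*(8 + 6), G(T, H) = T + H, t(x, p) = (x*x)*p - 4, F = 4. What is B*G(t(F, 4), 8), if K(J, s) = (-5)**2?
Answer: 430304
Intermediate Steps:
t(x, p) = -4 + p*x**2 (t(x, p) = x**2*p - 4 = p*x**2 - 4 = -4 + p*x**2)
G(T, H) = H + T
K(J, s) = 25
B = 6328 (B = (25 + 427)*(8 + 6) = 452*14 = 6328)
B*G(t(F, 4), 8) = 6328*(8 + (-4 + 4*4**2)) = 6328*(8 + (-4 + 4*16)) = 6328*(8 + (-4 + 64)) = 6328*(8 + 60) = 6328*68 = 430304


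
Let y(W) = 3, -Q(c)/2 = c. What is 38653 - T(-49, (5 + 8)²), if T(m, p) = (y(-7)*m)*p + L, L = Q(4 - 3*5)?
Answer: 63474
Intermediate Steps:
Q(c) = -2*c
L = 22 (L = -2*(4 - 3*5) = -2*(4 - 15) = -2*(-11) = 22)
T(m, p) = 22 + 3*m*p (T(m, p) = (3*m)*p + 22 = 3*m*p + 22 = 22 + 3*m*p)
38653 - T(-49, (5 + 8)²) = 38653 - (22 + 3*(-49)*(5 + 8)²) = 38653 - (22 + 3*(-49)*13²) = 38653 - (22 + 3*(-49)*169) = 38653 - (22 - 24843) = 38653 - 1*(-24821) = 38653 + 24821 = 63474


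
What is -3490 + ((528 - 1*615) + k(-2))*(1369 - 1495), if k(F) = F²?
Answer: 6968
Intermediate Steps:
-3490 + ((528 - 1*615) + k(-2))*(1369 - 1495) = -3490 + ((528 - 1*615) + (-2)²)*(1369 - 1495) = -3490 + ((528 - 615) + 4)*(-126) = -3490 + (-87 + 4)*(-126) = -3490 - 83*(-126) = -3490 + 10458 = 6968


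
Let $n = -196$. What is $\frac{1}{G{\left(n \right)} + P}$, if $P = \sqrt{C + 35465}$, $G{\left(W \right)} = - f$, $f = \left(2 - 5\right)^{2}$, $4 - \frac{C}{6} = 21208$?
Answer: $- \frac{9}{91840} - \frac{i \sqrt{91759}}{91840} \approx -9.7997 \cdot 10^{-5} - 0.0032983 i$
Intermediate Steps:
$C = -127224$ ($C = 24 - 127248 = -127224$)
$f = 9$ ($f = \left(-3\right)^{2} = 9$)
$G{\left(W \right)} = -9$ ($G{\left(W \right)} = \left(-1\right) 9 = -9$)
$P = i \sqrt{91759}$ ($P = \sqrt{-127224 + 35465} = \sqrt{-91759} = i \sqrt{91759} \approx 302.92 i$)
$\frac{1}{G{\left(n \right)} + P} = \frac{1}{-9 + i \sqrt{91759}}$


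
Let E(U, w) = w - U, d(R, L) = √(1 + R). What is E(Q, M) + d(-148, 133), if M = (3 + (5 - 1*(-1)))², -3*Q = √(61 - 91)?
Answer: 81 + 7*I*√3 + I*√30/3 ≈ 81.0 + 13.95*I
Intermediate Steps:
Q = -I*√30/3 (Q = -√(61 - 91)/3 = -I*√30/3 ≈ -1.8257*I)
M = 81 (M = (3 + (5 + 1))² = (3 + 6)² = 9² = 81)
E(Q, M) + d(-148, 133) = (81 - (-1)*I*√30/3) + √(1 - 148) = (81 + I*√30/3) + √(-147) = (81 + I*√30/3) + 7*I*√3 = 81 + 7*I*√3 + I*√30/3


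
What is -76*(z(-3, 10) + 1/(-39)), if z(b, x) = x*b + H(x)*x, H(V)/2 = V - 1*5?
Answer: -207404/39 ≈ -5318.1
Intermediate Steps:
H(V) = -10 + 2*V (H(V) = 2*(V - 1*5) = 2*(V - 5) = 2*(-5 + V) = -10 + 2*V)
z(b, x) = b*x + x*(-10 + 2*x) (z(b, x) = x*b + (-10 + 2*x)*x = b*x + x*(-10 + 2*x))
-76*(z(-3, 10) + 1/(-39)) = -76*(10*(-10 - 3 + 2*10) + 1/(-39)) = -76*(10*(-10 - 3 + 20) - 1/39) = -76*(10*7 - 1/39) = -76*(70 - 1/39) = -76*2729/39 = -207404/39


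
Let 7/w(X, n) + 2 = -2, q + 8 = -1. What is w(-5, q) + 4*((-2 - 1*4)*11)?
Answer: -1063/4 ≈ -265.75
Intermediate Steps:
q = -9 (q = -8 - 1 = -9)
w(X, n) = -7/4 (w(X, n) = 7/(-2 - 2) = 7/(-4) = 7*(-¼) = -7/4)
w(-5, q) + 4*((-2 - 1*4)*11) = -7/4 + 4*((-2 - 1*4)*11) = -7/4 + 4*((-2 - 4)*11) = -7/4 + 4*(-6*11) = -7/4 + 4*(-66) = -7/4 - 264 = -1063/4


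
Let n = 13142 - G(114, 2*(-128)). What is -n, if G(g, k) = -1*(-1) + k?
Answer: -13397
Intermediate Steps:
G(g, k) = 1 + k
n = 13397 (n = 13142 - (1 + 2*(-128)) = 13142 - (1 - 256) = 13142 - 1*(-255) = 13142 + 255 = 13397)
-n = -1*13397 = -13397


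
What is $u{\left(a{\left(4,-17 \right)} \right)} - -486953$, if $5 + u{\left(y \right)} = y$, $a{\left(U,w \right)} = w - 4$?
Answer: $486927$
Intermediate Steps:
$a{\left(U,w \right)} = -4 + w$ ($a{\left(U,w \right)} = w - 4 = -4 + w$)
$u{\left(y \right)} = -5 + y$
$u{\left(a{\left(4,-17 \right)} \right)} - -486953 = \left(-5 - 21\right) - -486953 = \left(-5 - 21\right) + 486953 = -26 + 486953 = 486927$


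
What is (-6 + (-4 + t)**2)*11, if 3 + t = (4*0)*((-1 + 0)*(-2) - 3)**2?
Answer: 473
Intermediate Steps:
t = -3 (t = -3 + (4*0)*((-1 + 0)*(-2) - 3)**2 = -3 + 0*(-1*(-2) - 3)**2 = -3 + 0*(2 - 3)**2 = -3 + 0*(-1)**2 = -3 + 0*1 = -3 + 0 = -3)
(-6 + (-4 + t)**2)*11 = (-6 + (-4 - 3)**2)*11 = (-6 + (-7)**2)*11 = (-6 + 49)*11 = 43*11 = 473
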